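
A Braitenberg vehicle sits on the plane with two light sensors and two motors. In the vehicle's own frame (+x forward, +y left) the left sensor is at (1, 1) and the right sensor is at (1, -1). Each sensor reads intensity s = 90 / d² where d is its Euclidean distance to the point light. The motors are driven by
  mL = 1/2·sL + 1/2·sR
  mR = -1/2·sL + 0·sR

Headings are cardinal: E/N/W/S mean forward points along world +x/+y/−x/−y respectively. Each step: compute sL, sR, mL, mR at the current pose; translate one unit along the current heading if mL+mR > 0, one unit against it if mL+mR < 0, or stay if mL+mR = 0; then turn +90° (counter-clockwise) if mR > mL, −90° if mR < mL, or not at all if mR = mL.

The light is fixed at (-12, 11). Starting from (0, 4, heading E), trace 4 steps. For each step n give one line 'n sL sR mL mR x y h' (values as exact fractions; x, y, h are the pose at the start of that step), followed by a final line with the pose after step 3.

n=0: pose=(0,4,E); sL=18/41, sR=90/233; mL=3942/9553, mR=-9/41; mL+mR=45/233 → advance +1; mR−mL=-6039/9553 → turn -1·90°
n=1: pose=(1,4,S); sL=9/26, sR=45/104; mL=81/208, mR=-9/52; mL+mR=45/208 → advance +1; mR−mL=-9/16 → turn -1·90°
n=2: pose=(1,3,W); sL=2/5, sR=90/193; mL=418/965, mR=-1/5; mL+mR=45/193 → advance +1; mR−mL=-611/965 → turn -1·90°
n=3: pose=(0,3,N); sL=9/17, sR=45/109; mL=873/1853, mR=-9/34; mL+mR=45/218 → advance +1; mR−mL=-2727/3706 → turn -1·90°

0 18/41 90/233 3942/9553 -9/41 0 4 E
1 9/26 45/104 81/208 -9/52 1 4 S
2 2/5 90/193 418/965 -1/5 1 3 W
3 9/17 45/109 873/1853 -9/34 0 3 N
final 0 4 E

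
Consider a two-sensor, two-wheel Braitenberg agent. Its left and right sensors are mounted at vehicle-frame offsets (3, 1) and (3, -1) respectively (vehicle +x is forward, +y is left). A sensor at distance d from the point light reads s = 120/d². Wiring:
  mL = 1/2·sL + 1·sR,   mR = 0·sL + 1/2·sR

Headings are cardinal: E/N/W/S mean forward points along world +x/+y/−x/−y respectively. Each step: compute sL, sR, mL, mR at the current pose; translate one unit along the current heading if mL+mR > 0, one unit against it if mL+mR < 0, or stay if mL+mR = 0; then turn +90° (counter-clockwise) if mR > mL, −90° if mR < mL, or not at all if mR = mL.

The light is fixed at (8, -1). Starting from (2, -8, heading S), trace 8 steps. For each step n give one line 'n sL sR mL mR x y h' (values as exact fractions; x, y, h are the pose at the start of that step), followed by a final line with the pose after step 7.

0 24/25 120/149 4788/3725 60/149 2 -8 S
1 20/27 12/13 454/351 6/13 2 -9 W
2 120/89 120/61 14340/5429 60/61 1 -9 N
3 30/13 3/2 69/26 3/4 1 -8 E
4 24/25 120/149 4788/3725 60/149 2 -8 S
5 20/27 12/13 454/351 6/13 2 -9 W
6 120/89 120/61 14340/5429 60/61 1 -9 N
7 30/13 3/2 69/26 3/4 1 -8 E
final 2 -8 S

n=0: pose=(2,-8,S); sL=24/25, sR=120/149; mL=4788/3725, mR=60/149; mL+mR=6288/3725 → advance +1; mR−mL=-3288/3725 → turn -1·90°
n=1: pose=(2,-9,W); sL=20/27, sR=12/13; mL=454/351, mR=6/13; mL+mR=616/351 → advance +1; mR−mL=-292/351 → turn -1·90°
n=2: pose=(1,-9,N); sL=120/89, sR=120/61; mL=14340/5429, mR=60/61; mL+mR=19680/5429 → advance +1; mR−mL=-9000/5429 → turn -1·90°
n=3: pose=(1,-8,E); sL=30/13, sR=3/2; mL=69/26, mR=3/4; mL+mR=177/52 → advance +1; mR−mL=-99/52 → turn -1·90°
n=4: pose=(2,-8,S); sL=24/25, sR=120/149; mL=4788/3725, mR=60/149; mL+mR=6288/3725 → advance +1; mR−mL=-3288/3725 → turn -1·90°
n=5: pose=(2,-9,W); sL=20/27, sR=12/13; mL=454/351, mR=6/13; mL+mR=616/351 → advance +1; mR−mL=-292/351 → turn -1·90°
n=6: pose=(1,-9,N); sL=120/89, sR=120/61; mL=14340/5429, mR=60/61; mL+mR=19680/5429 → advance +1; mR−mL=-9000/5429 → turn -1·90°
n=7: pose=(1,-8,E); sL=30/13, sR=3/2; mL=69/26, mR=3/4; mL+mR=177/52 → advance +1; mR−mL=-99/52 → turn -1·90°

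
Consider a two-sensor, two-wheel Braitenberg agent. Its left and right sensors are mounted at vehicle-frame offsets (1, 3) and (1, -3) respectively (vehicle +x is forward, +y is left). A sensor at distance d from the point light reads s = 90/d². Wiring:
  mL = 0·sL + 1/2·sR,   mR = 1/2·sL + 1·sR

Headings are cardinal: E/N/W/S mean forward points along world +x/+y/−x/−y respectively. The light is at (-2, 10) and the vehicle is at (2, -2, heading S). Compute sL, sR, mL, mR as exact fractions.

45/109 9/17 9/34 2727/3706

left sensor world pos  = (5, -3); dL² = 218
right sensor world pos = (-1, -3); dR² = 170
sL = 90/218 = 45/109
sR = 90/170 = 9/17
mL = 0·sL + 1/2·sR = 9/34
mR = 1/2·sL + 1·sR = 2727/3706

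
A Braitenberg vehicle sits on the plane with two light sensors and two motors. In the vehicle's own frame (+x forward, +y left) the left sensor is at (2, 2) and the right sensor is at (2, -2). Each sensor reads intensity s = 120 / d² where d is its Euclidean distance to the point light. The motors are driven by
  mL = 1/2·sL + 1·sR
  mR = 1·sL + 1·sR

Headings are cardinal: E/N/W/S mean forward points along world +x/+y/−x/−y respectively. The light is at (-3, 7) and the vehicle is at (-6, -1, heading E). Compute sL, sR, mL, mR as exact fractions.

left sensor world pos  = (-4, 1); dL² = 37
right sensor world pos = (-4, -3); dR² = 101
sL = 120/37 = 120/37
sR = 120/101 = 120/101
mL = 1/2·sL + 1·sR = 10500/3737
mR = 1·sL + 1·sR = 16560/3737

120/37 120/101 10500/3737 16560/3737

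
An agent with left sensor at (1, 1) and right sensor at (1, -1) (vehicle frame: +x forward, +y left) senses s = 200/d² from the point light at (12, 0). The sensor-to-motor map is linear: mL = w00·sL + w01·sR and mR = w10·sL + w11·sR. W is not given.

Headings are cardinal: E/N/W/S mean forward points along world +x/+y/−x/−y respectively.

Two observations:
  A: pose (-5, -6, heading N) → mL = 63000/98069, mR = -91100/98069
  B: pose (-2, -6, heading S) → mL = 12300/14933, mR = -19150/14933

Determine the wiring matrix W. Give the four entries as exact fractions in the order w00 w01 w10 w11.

obs A: pose=(-5,-6,N) → sL=200/349, sR=200/281, mL=63000/98069, mR=-91100/98069
obs B: pose=(-2,-6,S) → sL=100/109, sR=100/137, mL=12300/14933, mR=-19150/14933
sensor matrix S = [[200/349, 200/281], [100/109, 100/137]]; det S = -343680000/1464464377
solve [mL_A; mL_B] = S·[w00; w01] and [mR_A; mR_B] = S·[w10; w11]:
  w00 = 1/2, w01 = 1/2, w10 = -1, w11 = -1/2

1/2 1/2 -1 -1/2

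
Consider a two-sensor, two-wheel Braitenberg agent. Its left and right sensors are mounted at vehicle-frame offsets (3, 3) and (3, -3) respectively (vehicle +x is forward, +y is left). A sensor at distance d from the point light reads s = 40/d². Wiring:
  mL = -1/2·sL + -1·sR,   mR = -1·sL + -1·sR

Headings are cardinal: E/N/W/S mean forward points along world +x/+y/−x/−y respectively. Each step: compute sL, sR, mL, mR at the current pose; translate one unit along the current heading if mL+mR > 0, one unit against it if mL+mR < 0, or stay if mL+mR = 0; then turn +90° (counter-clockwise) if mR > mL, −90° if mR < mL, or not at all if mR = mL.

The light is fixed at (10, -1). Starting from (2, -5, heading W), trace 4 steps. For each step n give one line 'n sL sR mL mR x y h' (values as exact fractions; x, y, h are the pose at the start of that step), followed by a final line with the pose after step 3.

0 4/17 20/61 -462/1037 -584/1037 2 -5 W
1 40/101 40/17 -4380/1717 -4720/1717 3 -5 N
2 2 1/2 -3/2 -5/2 3 -6 E
3 40/89 8/37 -1452/3293 -2192/3293 2 -6 S
final 2 -5 W

n=0: pose=(2,-5,W); sL=4/17, sR=20/61; mL=-462/1037, mR=-584/1037; mL+mR=-1046/1037 → advance -1; mR−mL=-2/17 → turn -1·90°
n=1: pose=(3,-5,N); sL=40/101, sR=40/17; mL=-4380/1717, mR=-4720/1717; mL+mR=-9100/1717 → advance -1; mR−mL=-20/101 → turn -1·90°
n=2: pose=(3,-6,E); sL=2, sR=1/2; mL=-3/2, mR=-5/2; mL+mR=-4 → advance -1; mR−mL=-1 → turn -1·90°
n=3: pose=(2,-6,S); sL=40/89, sR=8/37; mL=-1452/3293, mR=-2192/3293; mL+mR=-3644/3293 → advance -1; mR−mL=-20/89 → turn -1·90°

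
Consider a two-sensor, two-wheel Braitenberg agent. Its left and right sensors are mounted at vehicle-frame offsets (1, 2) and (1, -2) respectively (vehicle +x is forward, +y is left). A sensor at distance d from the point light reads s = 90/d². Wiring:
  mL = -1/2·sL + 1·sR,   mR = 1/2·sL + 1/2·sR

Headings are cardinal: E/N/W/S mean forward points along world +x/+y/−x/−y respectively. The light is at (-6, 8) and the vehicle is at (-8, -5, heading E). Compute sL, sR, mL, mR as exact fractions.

45/61 45/113 405/13786 3915/6893

left sensor world pos  = (-7, -3); dL² = 122
right sensor world pos = (-7, -7); dR² = 226
sL = 90/122 = 45/61
sR = 90/226 = 45/113
mL = -1/2·sL + 1·sR = 405/13786
mR = 1/2·sL + 1/2·sR = 3915/6893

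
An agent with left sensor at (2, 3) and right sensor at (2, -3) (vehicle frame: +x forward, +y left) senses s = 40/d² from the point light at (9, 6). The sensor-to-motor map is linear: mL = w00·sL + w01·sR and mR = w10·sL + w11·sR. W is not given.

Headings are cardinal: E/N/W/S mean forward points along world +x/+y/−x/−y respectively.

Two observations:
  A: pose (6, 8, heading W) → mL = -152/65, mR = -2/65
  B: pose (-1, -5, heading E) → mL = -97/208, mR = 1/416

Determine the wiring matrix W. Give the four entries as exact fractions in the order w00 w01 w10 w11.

-1 -1 1/2 -1

obs A: pose=(6,8,W) → sL=20/13, sR=4/5, mL=-152/65, mR=-2/65
obs B: pose=(-1,-5,E) → sL=5/16, sR=2/13, mL=-97/208, mR=1/416
sensor matrix S = [[20/13, 4/5], [5/16, 2/13]]; det S = -9/676
solve [mL_A; mL_B] = S·[w00; w01] and [mR_A; mR_B] = S·[w10; w11]:
  w00 = -1, w01 = -1, w10 = 1/2, w11 = -1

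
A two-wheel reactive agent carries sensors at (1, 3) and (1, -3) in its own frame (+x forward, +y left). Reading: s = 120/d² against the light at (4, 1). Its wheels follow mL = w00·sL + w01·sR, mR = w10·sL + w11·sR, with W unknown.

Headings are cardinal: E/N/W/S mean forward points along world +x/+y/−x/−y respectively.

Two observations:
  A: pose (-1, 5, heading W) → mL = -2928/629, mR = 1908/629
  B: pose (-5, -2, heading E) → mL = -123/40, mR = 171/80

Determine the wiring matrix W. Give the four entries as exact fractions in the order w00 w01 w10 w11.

obs A: pose=(-1,5,W) → sL=120/37, sR=24/17, mL=-2928/629, mR=1908/629
obs B: pose=(-5,-2,E) → sL=15/8, sR=6/5, mL=-123/40, mR=171/80
sensor matrix S = [[120/37, 24/17], [15/8, 6/5]]; det S = 783/629
solve [mL_A; mL_B] = S·[w00; w01] and [mR_A; mR_B] = S·[w10; w11]:
  w00 = -1, w01 = -1, w10 = 1/2, w11 = 1

-1 -1 1/2 1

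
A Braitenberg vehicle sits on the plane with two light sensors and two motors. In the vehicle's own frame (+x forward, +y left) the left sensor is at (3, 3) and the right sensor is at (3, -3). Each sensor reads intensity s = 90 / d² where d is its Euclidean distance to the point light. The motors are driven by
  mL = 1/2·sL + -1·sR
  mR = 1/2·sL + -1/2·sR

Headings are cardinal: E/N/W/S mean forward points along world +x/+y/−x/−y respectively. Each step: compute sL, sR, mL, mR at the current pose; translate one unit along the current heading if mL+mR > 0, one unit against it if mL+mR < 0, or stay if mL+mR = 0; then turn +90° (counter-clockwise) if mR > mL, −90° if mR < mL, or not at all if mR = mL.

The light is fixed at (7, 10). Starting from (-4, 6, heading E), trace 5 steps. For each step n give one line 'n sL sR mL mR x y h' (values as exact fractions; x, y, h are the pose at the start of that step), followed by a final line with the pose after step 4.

0 18/13 90/113 -153/1469 432/1469 -4 6 E
1 9/17 9/5 -261/170 -54/85 -3 6 N
2 90/233 90/173 -13185/40309 -2700/40309 -3 5 W
3 9/10 45/104 9/520 243/1040 -2 5 S
4 2 10/13 3/13 8/13 -2 4 E
final -1 4 N

n=0: pose=(-4,6,E); sL=18/13, sR=90/113; mL=-153/1469, mR=432/1469; mL+mR=279/1469 → advance +1; mR−mL=45/113 → turn +1·90°
n=1: pose=(-3,6,N); sL=9/17, sR=9/5; mL=-261/170, mR=-54/85; mL+mR=-369/170 → advance -1; mR−mL=9/10 → turn +1·90°
n=2: pose=(-3,5,W); sL=90/233, sR=90/173; mL=-13185/40309, mR=-2700/40309; mL+mR=-15885/40309 → advance -1; mR−mL=45/173 → turn +1·90°
n=3: pose=(-2,5,S); sL=9/10, sR=45/104; mL=9/520, mR=243/1040; mL+mR=261/1040 → advance +1; mR−mL=45/208 → turn +1·90°
n=4: pose=(-2,4,E); sL=2, sR=10/13; mL=3/13, mR=8/13; mL+mR=11/13 → advance +1; mR−mL=5/13 → turn +1·90°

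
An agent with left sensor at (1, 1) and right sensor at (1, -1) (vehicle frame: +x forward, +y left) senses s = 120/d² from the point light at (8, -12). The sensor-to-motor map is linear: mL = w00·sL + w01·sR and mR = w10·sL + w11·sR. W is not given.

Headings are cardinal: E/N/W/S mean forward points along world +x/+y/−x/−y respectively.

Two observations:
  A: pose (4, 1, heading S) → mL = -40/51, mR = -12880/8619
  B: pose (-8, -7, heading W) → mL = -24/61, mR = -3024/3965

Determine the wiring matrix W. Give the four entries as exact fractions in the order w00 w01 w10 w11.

obs A: pose=(4,1,S) → sL=40/51, sR=120/169, mL=-40/51, mR=-12880/8619
obs B: pose=(-8,-7,W) → sL=24/61, sR=24/65, mL=-24/61, mR=-3024/3965
sensor matrix S = [[40/51, 120/169], [24/61, 24/65]]; det S = 1792/175253
solve [mL_A; mL_B] = S·[w00; w01] and [mR_A; mR_B] = S·[w10; w11]:
  w00 = -1, w01 = 0, w10 = -1, w11 = -1

-1 0 -1 -1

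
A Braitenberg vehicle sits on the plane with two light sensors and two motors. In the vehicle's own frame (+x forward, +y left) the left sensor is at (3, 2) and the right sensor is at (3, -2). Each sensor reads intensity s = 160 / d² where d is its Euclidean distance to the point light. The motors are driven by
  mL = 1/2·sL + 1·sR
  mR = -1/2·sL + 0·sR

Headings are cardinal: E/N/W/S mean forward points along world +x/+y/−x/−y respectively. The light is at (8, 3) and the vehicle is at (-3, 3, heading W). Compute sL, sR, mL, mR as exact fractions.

left sensor world pos  = (-6, 1); dL² = 200
right sensor world pos = (-6, 5); dR² = 200
sL = 160/200 = 4/5
sR = 160/200 = 4/5
mL = 1/2·sL + 1·sR = 6/5
mR = -1/2·sL + 0·sR = -2/5

4/5 4/5 6/5 -2/5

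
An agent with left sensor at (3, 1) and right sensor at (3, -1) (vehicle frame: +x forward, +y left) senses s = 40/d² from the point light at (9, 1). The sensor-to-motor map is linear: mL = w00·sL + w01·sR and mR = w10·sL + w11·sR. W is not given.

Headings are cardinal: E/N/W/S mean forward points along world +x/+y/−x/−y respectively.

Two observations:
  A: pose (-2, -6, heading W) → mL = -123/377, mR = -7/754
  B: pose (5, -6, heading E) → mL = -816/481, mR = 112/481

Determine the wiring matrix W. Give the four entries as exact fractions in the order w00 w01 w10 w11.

obs A: pose=(-2,-6,W) → sL=2/13, sR=5/29, mL=-123/377, mR=-7/754
obs B: pose=(5,-6,E) → sL=40/37, sR=8/13, mL=-816/481, mR=112/481
sensor matrix S = [[2/13, 5/29], [40/37, 8/13]]; det S = -16632/181337
solve [mL_A; mL_B] = S·[w00; w01] and [mR_A; mR_B] = S·[w10; w11]:
  w00 = -1, w01 = -1, w10 = 1/2, w11 = -1/2

-1 -1 1/2 -1/2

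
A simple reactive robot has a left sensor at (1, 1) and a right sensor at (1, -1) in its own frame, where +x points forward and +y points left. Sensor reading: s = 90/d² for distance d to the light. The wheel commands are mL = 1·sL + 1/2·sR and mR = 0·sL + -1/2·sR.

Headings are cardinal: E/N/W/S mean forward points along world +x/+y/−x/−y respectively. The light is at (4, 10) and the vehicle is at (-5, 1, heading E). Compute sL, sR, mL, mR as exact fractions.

45/64 45/82 2565/2624 -45/164

left sensor world pos  = (-4, 2); dL² = 128
right sensor world pos = (-4, 0); dR² = 164
sL = 90/128 = 45/64
sR = 90/164 = 45/82
mL = 1·sL + 1/2·sR = 2565/2624
mR = 0·sL + -1/2·sR = -45/164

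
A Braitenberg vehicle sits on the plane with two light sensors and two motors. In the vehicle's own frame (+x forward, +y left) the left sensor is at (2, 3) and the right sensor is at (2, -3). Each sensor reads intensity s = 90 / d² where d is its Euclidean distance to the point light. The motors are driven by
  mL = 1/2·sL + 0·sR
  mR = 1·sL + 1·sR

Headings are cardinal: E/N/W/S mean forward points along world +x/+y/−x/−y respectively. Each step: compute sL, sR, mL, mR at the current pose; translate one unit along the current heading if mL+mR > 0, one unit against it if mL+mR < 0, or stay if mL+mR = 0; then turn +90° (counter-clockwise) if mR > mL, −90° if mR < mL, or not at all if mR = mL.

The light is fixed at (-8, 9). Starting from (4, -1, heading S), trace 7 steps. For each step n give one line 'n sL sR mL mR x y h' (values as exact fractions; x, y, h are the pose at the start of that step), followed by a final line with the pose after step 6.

n=0: pose=(4,-1,S); sL=10/41, sR=2/5; mL=5/41, mR=132/205; mL+mR=157/205 → advance +1; mR−mL=107/205 → turn +1·90°
n=1: pose=(4,-2,E); sL=9/26, sR=45/196; mL=9/52, mR=1467/2548; mL+mR=477/637 → advance +1; mR−mL=513/1274 → turn +1·90°
n=2: pose=(5,-2,N); sL=90/181, sR=90/337; mL=45/181, mR=46620/60997; mL+mR=61785/60997 → advance +1; mR−mL=31455/60997 → turn +1·90°
n=3: pose=(5,-1,W); sL=9/29, sR=9/17; mL=9/58, mR=414/493; mL+mR=981/986 → advance +1; mR−mL=675/986 → turn +1·90°
n=4: pose=(4,-1,S); sL=10/41, sR=2/5; mL=5/41, mR=132/205; mL+mR=157/205 → advance +1; mR−mL=107/205 → turn +1·90°
n=5: pose=(4,-2,E); sL=9/26, sR=45/196; mL=9/52, mR=1467/2548; mL+mR=477/637 → advance +1; mR−mL=513/1274 → turn +1·90°
n=6: pose=(5,-2,N); sL=90/181, sR=90/337; mL=45/181, mR=46620/60997; mL+mR=61785/60997 → advance +1; mR−mL=31455/60997 → turn +1·90°

0 10/41 2/5 5/41 132/205 4 -1 S
1 9/26 45/196 9/52 1467/2548 4 -2 E
2 90/181 90/337 45/181 46620/60997 5 -2 N
3 9/29 9/17 9/58 414/493 5 -1 W
4 10/41 2/5 5/41 132/205 4 -1 S
5 9/26 45/196 9/52 1467/2548 4 -2 E
6 90/181 90/337 45/181 46620/60997 5 -2 N
final 5 -1 W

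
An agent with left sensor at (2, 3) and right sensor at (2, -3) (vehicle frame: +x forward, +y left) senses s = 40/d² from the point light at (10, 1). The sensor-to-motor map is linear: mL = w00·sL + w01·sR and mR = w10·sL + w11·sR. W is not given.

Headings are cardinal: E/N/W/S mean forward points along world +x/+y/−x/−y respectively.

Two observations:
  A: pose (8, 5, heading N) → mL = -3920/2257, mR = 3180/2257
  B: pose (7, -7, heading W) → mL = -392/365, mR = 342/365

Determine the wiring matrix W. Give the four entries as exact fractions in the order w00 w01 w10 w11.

obs A: pose=(8,5,N) → sL=40/61, sR=40/37, mL=-3920/2257, mR=3180/2257
obs B: pose=(7,-7,W) → sL=20/73, sR=4/5, mL=-392/365, mR=342/365
sensor matrix S = [[40/61, 40/37], [20/73, 4/5]]; det S = 37632/164761
solve [mL_A; mL_B] = S·[w00; w01] and [mR_A; mR_B] = S·[w10; w11]:
  w00 = -1, w01 = -1, w10 = 1/2, w11 = 1

-1 -1 1/2 1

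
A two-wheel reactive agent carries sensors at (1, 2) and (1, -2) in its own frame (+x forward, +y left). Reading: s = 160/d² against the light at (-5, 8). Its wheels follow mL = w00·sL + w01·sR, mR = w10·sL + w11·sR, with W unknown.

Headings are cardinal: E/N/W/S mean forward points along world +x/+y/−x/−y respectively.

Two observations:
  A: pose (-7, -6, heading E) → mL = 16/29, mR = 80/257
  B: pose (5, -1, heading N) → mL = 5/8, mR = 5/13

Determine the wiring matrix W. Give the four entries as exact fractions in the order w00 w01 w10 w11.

1/2 0 0 1/2

obs A: pose=(-7,-6,E) → sL=32/29, sR=160/257, mL=16/29, mR=80/257
obs B: pose=(5,-1,N) → sL=5/4, sR=10/13, mL=5/8, mR=5/13
sensor matrix S = [[32/29, 160/257], [5/4, 10/13]]; det S = 6840/96889
solve [mL_A; mL_B] = S·[w00; w01] and [mR_A; mR_B] = S·[w10; w11]:
  w00 = 1/2, w01 = 0, w10 = 0, w11 = 1/2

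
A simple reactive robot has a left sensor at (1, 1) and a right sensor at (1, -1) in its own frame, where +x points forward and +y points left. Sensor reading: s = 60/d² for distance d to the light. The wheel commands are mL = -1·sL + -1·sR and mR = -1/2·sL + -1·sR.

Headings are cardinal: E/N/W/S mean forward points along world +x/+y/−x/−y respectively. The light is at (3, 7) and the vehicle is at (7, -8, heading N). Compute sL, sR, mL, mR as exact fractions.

12/41 60/221 -5112/9061 -3786/9061

left sensor world pos  = (6, -7); dL² = 205
right sensor world pos = (8, -7); dR² = 221
sL = 60/205 = 12/41
sR = 60/221 = 60/221
mL = -1·sL + -1·sR = -5112/9061
mR = -1/2·sL + -1·sR = -3786/9061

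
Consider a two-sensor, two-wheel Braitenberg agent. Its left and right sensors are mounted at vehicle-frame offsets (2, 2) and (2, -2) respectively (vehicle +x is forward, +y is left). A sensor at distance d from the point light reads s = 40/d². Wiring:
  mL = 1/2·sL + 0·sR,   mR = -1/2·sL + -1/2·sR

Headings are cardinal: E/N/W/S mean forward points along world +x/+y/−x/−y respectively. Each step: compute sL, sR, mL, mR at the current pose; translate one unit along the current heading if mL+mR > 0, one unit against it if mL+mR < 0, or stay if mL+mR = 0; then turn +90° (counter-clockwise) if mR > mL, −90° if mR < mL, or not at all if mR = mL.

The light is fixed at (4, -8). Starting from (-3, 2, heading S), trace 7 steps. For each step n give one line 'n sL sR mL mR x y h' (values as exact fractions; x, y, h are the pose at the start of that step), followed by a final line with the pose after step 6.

n=0: pose=(-3,2,S); sL=40/89, sR=8/29; mL=20/89, mR=-936/2581; mL+mR=-4/29 → advance -1; mR−mL=-1516/2581 → turn -1·90°
n=1: pose=(-3,3,W); sL=20/81, sR=4/25; mL=10/81, mR=-412/2025; mL+mR=-2/25 → advance -1; mR−mL=-662/2025 → turn -1·90°
n=2: pose=(-2,3,N); sL=40/233, sR=8/37; mL=20/233, mR=-1672/8621; mL+mR=-4/37 → advance -1; mR−mL=-2412/8621 → turn -1·90°
n=3: pose=(-2,2,E); sL=1/4, sR=1/2; mL=1/8, mR=-3/8; mL+mR=-1/4 → advance -1; mR−mL=-1/2 → turn -1·90°
n=4: pose=(-3,2,S); sL=40/89, sR=8/29; mL=20/89, mR=-936/2581; mL+mR=-4/29 → advance -1; mR−mL=-1516/2581 → turn -1·90°
n=5: pose=(-3,3,W); sL=20/81, sR=4/25; mL=10/81, mR=-412/2025; mL+mR=-2/25 → advance -1; mR−mL=-662/2025 → turn -1·90°
n=6: pose=(-2,3,N); sL=40/233, sR=8/37; mL=20/233, mR=-1672/8621; mL+mR=-4/37 → advance -1; mR−mL=-2412/8621 → turn -1·90°

0 40/89 8/29 20/89 -936/2581 -3 2 S
1 20/81 4/25 10/81 -412/2025 -3 3 W
2 40/233 8/37 20/233 -1672/8621 -2 3 N
3 1/4 1/2 1/8 -3/8 -2 2 E
4 40/89 8/29 20/89 -936/2581 -3 2 S
5 20/81 4/25 10/81 -412/2025 -3 3 W
6 40/233 8/37 20/233 -1672/8621 -2 3 N
final -2 2 E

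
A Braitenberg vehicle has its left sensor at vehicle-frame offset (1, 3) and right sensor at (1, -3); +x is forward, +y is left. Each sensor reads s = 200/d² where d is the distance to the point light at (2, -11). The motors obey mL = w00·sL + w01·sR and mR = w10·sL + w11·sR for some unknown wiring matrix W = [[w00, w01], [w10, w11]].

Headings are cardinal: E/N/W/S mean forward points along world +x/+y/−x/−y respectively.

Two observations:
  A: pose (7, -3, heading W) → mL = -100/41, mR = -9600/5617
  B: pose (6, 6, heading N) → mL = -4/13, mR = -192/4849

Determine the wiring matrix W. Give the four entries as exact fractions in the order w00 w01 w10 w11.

-1/2 0 -1/2 1/2

obs A: pose=(7,-3,W) → sL=200/41, sR=200/137, mL=-100/41, mR=-9600/5617
obs B: pose=(6,6,N) → sL=8/13, sR=200/373, mL=-4/13, mR=-192/4849
sensor matrix S = [[200/41, 200/137], [8/13, 200/373]]; det S = 46771200/27236833
solve [mL_A; mL_B] = S·[w00; w01] and [mR_A; mR_B] = S·[w10; w11]:
  w00 = -1/2, w01 = 0, w10 = -1/2, w11 = 1/2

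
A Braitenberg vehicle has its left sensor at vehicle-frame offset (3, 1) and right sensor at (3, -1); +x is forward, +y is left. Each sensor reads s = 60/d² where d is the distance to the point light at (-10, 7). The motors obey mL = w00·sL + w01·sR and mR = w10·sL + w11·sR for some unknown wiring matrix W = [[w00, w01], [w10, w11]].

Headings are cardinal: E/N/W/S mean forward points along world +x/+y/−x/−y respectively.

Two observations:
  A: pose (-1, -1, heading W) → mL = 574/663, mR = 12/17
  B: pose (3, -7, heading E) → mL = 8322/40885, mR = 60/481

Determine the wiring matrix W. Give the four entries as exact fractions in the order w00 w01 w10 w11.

obs A: pose=(-1,-1,W) → sL=20/39, sR=12/17, mL=574/663, mR=12/17
obs B: pose=(3,-7,E) → sL=12/85, sR=60/481, mL=8322/40885, mR=60/481
sensor matrix S = [[20/39, 12/17], [12/85, 60/481]]; det S = -322432/9035585
solve [mL_A; mL_B] = S·[w00; w01] and [mR_A; mR_B] = S·[w10; w11]:
  w00 = 1, w01 = 1/2, w10 = 0, w11 = 1

1 1/2 0 1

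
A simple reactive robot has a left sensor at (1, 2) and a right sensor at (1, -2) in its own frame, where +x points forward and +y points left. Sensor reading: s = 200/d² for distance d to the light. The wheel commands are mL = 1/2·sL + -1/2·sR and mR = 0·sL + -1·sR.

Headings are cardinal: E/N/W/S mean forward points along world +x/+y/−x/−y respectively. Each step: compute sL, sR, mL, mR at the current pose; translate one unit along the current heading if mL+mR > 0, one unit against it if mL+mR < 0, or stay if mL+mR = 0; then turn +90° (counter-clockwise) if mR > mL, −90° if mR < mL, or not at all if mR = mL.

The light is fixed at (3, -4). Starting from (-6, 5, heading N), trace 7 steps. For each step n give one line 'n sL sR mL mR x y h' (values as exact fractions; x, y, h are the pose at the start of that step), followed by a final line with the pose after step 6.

n=0: pose=(-6,5,N); sL=200/221, sR=200/149; mL=-7200/32929, mR=-200/149; mL+mR=-51400/32929 → advance -1; mR−mL=-37000/32929 → turn -1·90°
n=1: pose=(-6,4,E); sL=50/41, sR=2; mL=-16/41, mR=-2; mL+mR=-98/41 → advance -1; mR−mL=-66/41 → turn -1·90°
n=2: pose=(-7,4,S); sL=200/113, sR=200/193; mL=8000/21809, mR=-200/193; mL+mR=-14600/21809 → advance -1; mR−mL=-30600/21809 → turn -1·90°
n=3: pose=(-7,5,W); sL=20/17, sR=100/121; mL=360/2057, mR=-100/121; mL+mR=-1340/2057 → advance -1; mR−mL=-2060/2057 → turn -1·90°
n=4: pose=(-6,5,N); sL=200/221, sR=200/149; mL=-7200/32929, mR=-200/149; mL+mR=-51400/32929 → advance -1; mR−mL=-37000/32929 → turn -1·90°
n=5: pose=(-6,4,E); sL=50/41, sR=2; mL=-16/41, mR=-2; mL+mR=-98/41 → advance -1; mR−mL=-66/41 → turn -1·90°
n=6: pose=(-7,4,S); sL=200/113, sR=200/193; mL=8000/21809, mR=-200/193; mL+mR=-14600/21809 → advance -1; mR−mL=-30600/21809 → turn -1·90°

0 200/221 200/149 -7200/32929 -200/149 -6 5 N
1 50/41 2 -16/41 -2 -6 4 E
2 200/113 200/193 8000/21809 -200/193 -7 4 S
3 20/17 100/121 360/2057 -100/121 -7 5 W
4 200/221 200/149 -7200/32929 -200/149 -6 5 N
5 50/41 2 -16/41 -2 -6 4 E
6 200/113 200/193 8000/21809 -200/193 -7 4 S
final -7 5 W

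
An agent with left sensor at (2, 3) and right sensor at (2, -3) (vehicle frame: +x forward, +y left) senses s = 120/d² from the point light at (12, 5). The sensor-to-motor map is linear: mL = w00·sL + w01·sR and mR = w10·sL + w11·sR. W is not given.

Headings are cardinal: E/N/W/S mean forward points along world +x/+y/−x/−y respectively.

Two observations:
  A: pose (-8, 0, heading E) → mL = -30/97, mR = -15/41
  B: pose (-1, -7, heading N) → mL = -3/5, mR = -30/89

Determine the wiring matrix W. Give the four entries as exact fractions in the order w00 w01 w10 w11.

0 -1 -1 0

obs A: pose=(-8,0,E) → sL=15/41, sR=30/97, mL=-30/97, mR=-15/41
obs B: pose=(-1,-7,N) → sL=30/89, sR=3/5, mL=-3/5, mR=-30/89
sensor matrix S = [[15/41, 30/97], [30/89, 3/5]]; det S = 40797/353953
solve [mL_A; mL_B] = S·[w00; w01] and [mR_A; mR_B] = S·[w10; w11]:
  w00 = 0, w01 = -1, w10 = -1, w11 = 0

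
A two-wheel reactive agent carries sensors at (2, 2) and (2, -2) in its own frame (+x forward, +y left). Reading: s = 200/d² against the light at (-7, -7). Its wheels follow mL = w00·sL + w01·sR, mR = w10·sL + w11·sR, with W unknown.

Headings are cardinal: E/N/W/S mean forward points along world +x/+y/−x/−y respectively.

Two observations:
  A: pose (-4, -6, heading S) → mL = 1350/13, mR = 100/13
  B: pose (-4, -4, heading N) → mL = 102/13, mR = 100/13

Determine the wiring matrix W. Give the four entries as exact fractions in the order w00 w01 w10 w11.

1/2 1 1 0

obs A: pose=(-4,-6,S) → sL=100/13, sR=100, mL=1350/13, mR=100/13
obs B: pose=(-4,-4,N) → sL=100/13, sR=4, mL=102/13, mR=100/13
sensor matrix S = [[100/13, 100], [100/13, 4]]; det S = -9600/13
solve [mL_A; mL_B] = S·[w00; w01] and [mR_A; mR_B] = S·[w10; w11]:
  w00 = 1/2, w01 = 1, w10 = 1, w11 = 0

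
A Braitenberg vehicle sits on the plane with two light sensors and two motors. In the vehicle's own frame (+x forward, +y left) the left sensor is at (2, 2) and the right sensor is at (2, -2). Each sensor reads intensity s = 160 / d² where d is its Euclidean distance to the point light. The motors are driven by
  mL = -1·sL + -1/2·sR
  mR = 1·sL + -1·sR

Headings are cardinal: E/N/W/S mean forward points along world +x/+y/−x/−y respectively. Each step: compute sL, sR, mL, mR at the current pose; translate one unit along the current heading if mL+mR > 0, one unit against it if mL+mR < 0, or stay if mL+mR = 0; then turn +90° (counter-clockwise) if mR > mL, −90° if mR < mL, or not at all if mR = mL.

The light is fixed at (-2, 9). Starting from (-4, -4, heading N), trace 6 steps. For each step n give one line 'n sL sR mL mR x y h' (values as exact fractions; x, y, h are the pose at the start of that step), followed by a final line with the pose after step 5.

0 160/137 160/121 -30320/16577 -2560/16577 -4 -4 N
1 10/17 1 -37/34 -7/17 -4 -5 W
2 160/257 32/53 -12592/13621 256/13621 -3 -5 S
3 80/61 80/113 -11480/6893 4160/6893 -3 -4 E
4 160/137 160/121 -30320/16577 -2560/16577 -4 -4 N
5 10/17 1 -37/34 -7/17 -4 -5 W
final -3 -5 S

n=0: pose=(-4,-4,N); sL=160/137, sR=160/121; mL=-30320/16577, mR=-2560/16577; mL+mR=-240/121 → advance -1; mR−mL=27760/16577 → turn +1·90°
n=1: pose=(-4,-5,W); sL=10/17, sR=1; mL=-37/34, mR=-7/17; mL+mR=-3/2 → advance -1; mR−mL=23/34 → turn +1·90°
n=2: pose=(-3,-5,S); sL=160/257, sR=32/53; mL=-12592/13621, mR=256/13621; mL+mR=-48/53 → advance -1; mR−mL=12848/13621 → turn +1·90°
n=3: pose=(-3,-4,E); sL=80/61, sR=80/113; mL=-11480/6893, mR=4160/6893; mL+mR=-120/113 → advance -1; mR−mL=15640/6893 → turn +1·90°
n=4: pose=(-4,-4,N); sL=160/137, sR=160/121; mL=-30320/16577, mR=-2560/16577; mL+mR=-240/121 → advance -1; mR−mL=27760/16577 → turn +1·90°
n=5: pose=(-4,-5,W); sL=10/17, sR=1; mL=-37/34, mR=-7/17; mL+mR=-3/2 → advance -1; mR−mL=23/34 → turn +1·90°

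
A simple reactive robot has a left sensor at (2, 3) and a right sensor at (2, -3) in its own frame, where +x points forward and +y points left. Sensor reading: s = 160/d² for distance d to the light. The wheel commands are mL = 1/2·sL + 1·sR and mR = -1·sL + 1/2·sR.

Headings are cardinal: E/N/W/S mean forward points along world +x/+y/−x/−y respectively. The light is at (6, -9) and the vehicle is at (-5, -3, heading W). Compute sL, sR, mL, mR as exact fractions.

80/89 16/25 2424/2225 -1288/2225

left sensor world pos  = (-7, -6); dL² = 178
right sensor world pos = (-7, 0); dR² = 250
sL = 160/178 = 80/89
sR = 160/250 = 16/25
mL = 1/2·sL + 1·sR = 2424/2225
mR = -1·sL + 1/2·sR = -1288/2225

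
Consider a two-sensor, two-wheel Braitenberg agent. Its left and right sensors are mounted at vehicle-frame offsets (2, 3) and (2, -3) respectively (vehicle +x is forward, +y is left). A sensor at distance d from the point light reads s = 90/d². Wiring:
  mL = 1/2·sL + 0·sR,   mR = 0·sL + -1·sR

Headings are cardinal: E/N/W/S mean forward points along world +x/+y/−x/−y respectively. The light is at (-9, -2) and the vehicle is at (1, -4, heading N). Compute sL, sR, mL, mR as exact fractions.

left sensor world pos  = (-2, -2); dL² = 49
right sensor world pos = (4, -2); dR² = 169
sL = 90/49 = 90/49
sR = 90/169 = 90/169
mL = 1/2·sL + 0·sR = 45/49
mR = 0·sL + -1·sR = -90/169

90/49 90/169 45/49 -90/169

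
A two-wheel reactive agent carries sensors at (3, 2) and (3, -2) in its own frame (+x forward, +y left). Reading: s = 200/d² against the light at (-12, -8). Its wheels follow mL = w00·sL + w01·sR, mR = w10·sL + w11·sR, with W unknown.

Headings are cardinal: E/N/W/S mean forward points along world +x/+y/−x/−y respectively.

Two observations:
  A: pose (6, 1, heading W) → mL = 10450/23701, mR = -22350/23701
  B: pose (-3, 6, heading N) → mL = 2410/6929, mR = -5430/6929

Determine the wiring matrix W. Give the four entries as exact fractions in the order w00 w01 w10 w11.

obs A: pose=(6,1,W) → sL=100/137, sR=100/173, mL=10450/23701, mR=-22350/23701
obs B: pose=(-3,6,N) → sL=100/169, sR=20/41, mL=2410/6929, mR=-5430/6929
sensor matrix S = [[100/137, 100/173], [100/169, 20/41]]; det S = 2304000/164224229
solve [mL_A; mL_B] = S·[w00; w01] and [mR_A; mR_B] = S·[w10; w11]:
  w00 = 1, w01 = -1/2, w10 = -1/2, w11 = -1

1 -1/2 -1/2 -1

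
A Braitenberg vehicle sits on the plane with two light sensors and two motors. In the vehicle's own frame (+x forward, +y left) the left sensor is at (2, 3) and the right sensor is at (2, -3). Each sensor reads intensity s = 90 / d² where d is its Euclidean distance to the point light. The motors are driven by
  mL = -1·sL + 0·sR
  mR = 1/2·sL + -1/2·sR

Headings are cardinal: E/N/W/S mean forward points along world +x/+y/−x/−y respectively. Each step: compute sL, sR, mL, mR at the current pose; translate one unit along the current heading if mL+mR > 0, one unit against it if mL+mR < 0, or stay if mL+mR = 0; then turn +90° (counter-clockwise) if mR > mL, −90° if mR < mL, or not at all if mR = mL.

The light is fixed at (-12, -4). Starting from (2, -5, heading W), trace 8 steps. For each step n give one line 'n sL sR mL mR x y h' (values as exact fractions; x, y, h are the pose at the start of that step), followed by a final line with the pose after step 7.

n=0: pose=(2,-5,W); sL=9/16, sR=45/74; mL=-9/16, mR=-27/1184; mL+mR=-693/1184 → advance -1; mR−mL=639/1184 → turn +1·90°
n=1: pose=(3,-5,S); sL=10/37, sR=10/17; mL=-10/37, mR=-100/629; mL+mR=-270/629 → advance -1; mR−mL=70/629 → turn +1·90°
n=2: pose=(3,-4,E); sL=45/149, sR=45/149; mL=-45/149, mR=0; mL+mR=-45/149 → advance -1; mR−mL=45/149 → turn +1·90°
n=3: pose=(2,-4,N); sL=18/25, sR=90/293; mL=-18/25, mR=1512/7325; mL+mR=-3762/7325 → advance -1; mR−mL=6786/7325 → turn +1·90°
n=4: pose=(2,-5,W); sL=9/16, sR=45/74; mL=-9/16, mR=-27/1184; mL+mR=-693/1184 → advance -1; mR−mL=639/1184 → turn +1·90°
n=5: pose=(3,-5,S); sL=10/37, sR=10/17; mL=-10/37, mR=-100/629; mL+mR=-270/629 → advance -1; mR−mL=70/629 → turn +1·90°
n=6: pose=(3,-4,E); sL=45/149, sR=45/149; mL=-45/149, mR=0; mL+mR=-45/149 → advance -1; mR−mL=45/149 → turn +1·90°
n=7: pose=(2,-4,N); sL=18/25, sR=90/293; mL=-18/25, mR=1512/7325; mL+mR=-3762/7325 → advance -1; mR−mL=6786/7325 → turn +1·90°

0 9/16 45/74 -9/16 -27/1184 2 -5 W
1 10/37 10/17 -10/37 -100/629 3 -5 S
2 45/149 45/149 -45/149 0 3 -4 E
3 18/25 90/293 -18/25 1512/7325 2 -4 N
4 9/16 45/74 -9/16 -27/1184 2 -5 W
5 10/37 10/17 -10/37 -100/629 3 -5 S
6 45/149 45/149 -45/149 0 3 -4 E
7 18/25 90/293 -18/25 1512/7325 2 -4 N
final 2 -5 W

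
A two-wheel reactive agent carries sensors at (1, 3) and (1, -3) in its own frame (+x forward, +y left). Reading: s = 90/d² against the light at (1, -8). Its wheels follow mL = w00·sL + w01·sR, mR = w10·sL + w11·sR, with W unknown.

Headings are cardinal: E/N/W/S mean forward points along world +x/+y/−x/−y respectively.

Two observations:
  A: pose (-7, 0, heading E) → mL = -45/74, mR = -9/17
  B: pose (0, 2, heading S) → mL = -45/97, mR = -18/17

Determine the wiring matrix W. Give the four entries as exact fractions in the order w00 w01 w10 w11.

obs A: pose=(-7,0,E) → sL=9/17, sR=45/37, mL=-45/74, mR=-9/17
obs B: pose=(0,2,S) → sL=18/17, sR=90/97, mL=-45/97, mR=-18/17
sensor matrix S = [[9/17, 45/37], [18/17, 90/97]]; det S = -48600/61013
solve [mL_A; mL_B] = S·[w00; w01] and [mR_A; mR_B] = S·[w10; w11]:
  w00 = 0, w01 = -1/2, w10 = -1, w11 = 0

0 -1/2 -1 0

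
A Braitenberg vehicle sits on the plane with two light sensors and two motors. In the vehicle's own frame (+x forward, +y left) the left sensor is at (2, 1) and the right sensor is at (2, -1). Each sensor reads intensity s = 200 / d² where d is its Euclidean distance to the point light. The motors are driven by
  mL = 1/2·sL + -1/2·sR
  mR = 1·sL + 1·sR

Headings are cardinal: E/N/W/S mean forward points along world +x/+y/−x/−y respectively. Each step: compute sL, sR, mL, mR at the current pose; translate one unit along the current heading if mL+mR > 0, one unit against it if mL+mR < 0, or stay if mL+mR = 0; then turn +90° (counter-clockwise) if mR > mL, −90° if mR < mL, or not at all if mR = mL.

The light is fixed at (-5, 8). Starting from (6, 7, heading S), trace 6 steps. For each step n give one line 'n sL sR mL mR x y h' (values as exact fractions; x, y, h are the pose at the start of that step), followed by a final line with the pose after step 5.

n=0: pose=(6,7,S); sL=200/153, sR=200/109; mL=-4400/16677, mR=52400/16677; mL+mR=16000/5559 → advance +1; mR−mL=56800/16677 → turn +1·90°
n=1: pose=(6,6,E); sL=20/17, sR=100/89; mL=40/1513, mR=3480/1513; mL+mR=3520/1513 → advance +1; mR−mL=3440/1513 → turn +1·90°
n=2: pose=(7,6,N); sL=200/121, sR=200/169; mL=4800/20449, mR=58000/20449; mL+mR=62800/20449 → advance +1; mR−mL=53200/20449 → turn +1·90°
n=3: pose=(7,7,W); sL=25/13, sR=2; mL=-1/26, mR=51/13; mL+mR=101/26 → advance +1; mR−mL=103/26 → turn +1·90°
n=4: pose=(6,7,S); sL=200/153, sR=200/109; mL=-4400/16677, mR=52400/16677; mL+mR=16000/5559 → advance +1; mR−mL=56800/16677 → turn +1·90°
n=5: pose=(6,6,E); sL=20/17, sR=100/89; mL=40/1513, mR=3480/1513; mL+mR=3520/1513 → advance +1; mR−mL=3440/1513 → turn +1·90°

0 200/153 200/109 -4400/16677 52400/16677 6 7 S
1 20/17 100/89 40/1513 3480/1513 6 6 E
2 200/121 200/169 4800/20449 58000/20449 7 6 N
3 25/13 2 -1/26 51/13 7 7 W
4 200/153 200/109 -4400/16677 52400/16677 6 7 S
5 20/17 100/89 40/1513 3480/1513 6 6 E
final 7 6 N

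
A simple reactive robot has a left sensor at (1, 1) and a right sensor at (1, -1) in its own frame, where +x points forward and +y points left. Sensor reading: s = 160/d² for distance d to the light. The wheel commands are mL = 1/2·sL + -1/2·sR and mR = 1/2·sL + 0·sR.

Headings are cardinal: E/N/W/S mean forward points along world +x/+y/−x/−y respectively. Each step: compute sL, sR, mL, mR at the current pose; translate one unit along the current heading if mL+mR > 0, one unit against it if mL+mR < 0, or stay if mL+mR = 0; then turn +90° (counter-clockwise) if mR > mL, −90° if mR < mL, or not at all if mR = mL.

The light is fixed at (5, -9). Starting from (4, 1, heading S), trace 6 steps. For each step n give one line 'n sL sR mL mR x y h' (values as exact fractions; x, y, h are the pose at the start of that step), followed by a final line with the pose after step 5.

0 160/81 32/17 64/1377 80/81 4 1 S
1 8/5 5/2 -9/20 4/5 4 0 E
2 160/101 160/101 0 80/101 5 0 N
3 80/41 80/61 800/2501 40/41 5 1 W
4 160/81 32/17 64/1377 80/81 4 1 S
5 8/5 5/2 -9/20 4/5 4 0 E
final 5 0 N

n=0: pose=(4,1,S); sL=160/81, sR=32/17; mL=64/1377, mR=80/81; mL+mR=1424/1377 → advance +1; mR−mL=16/17 → turn +1·90°
n=1: pose=(4,0,E); sL=8/5, sR=5/2; mL=-9/20, mR=4/5; mL+mR=7/20 → advance +1; mR−mL=5/4 → turn +1·90°
n=2: pose=(5,0,N); sL=160/101, sR=160/101; mL=0, mR=80/101; mL+mR=80/101 → advance +1; mR−mL=80/101 → turn +1·90°
n=3: pose=(5,1,W); sL=80/41, sR=80/61; mL=800/2501, mR=40/41; mL+mR=3240/2501 → advance +1; mR−mL=40/61 → turn +1·90°
n=4: pose=(4,1,S); sL=160/81, sR=32/17; mL=64/1377, mR=80/81; mL+mR=1424/1377 → advance +1; mR−mL=16/17 → turn +1·90°
n=5: pose=(4,0,E); sL=8/5, sR=5/2; mL=-9/20, mR=4/5; mL+mR=7/20 → advance +1; mR−mL=5/4 → turn +1·90°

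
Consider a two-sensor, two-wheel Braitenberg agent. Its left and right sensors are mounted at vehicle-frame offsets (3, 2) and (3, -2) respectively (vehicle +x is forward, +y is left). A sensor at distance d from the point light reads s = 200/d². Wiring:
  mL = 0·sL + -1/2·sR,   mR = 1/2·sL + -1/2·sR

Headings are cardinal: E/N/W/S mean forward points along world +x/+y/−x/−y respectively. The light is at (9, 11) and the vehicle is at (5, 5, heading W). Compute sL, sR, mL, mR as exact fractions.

200/113 40/13 -20/13 -960/1469

left sensor world pos  = (2, 3); dL² = 113
right sensor world pos = (2, 7); dR² = 65
sL = 200/113 = 200/113
sR = 200/65 = 40/13
mL = 0·sL + -1/2·sR = -20/13
mR = 1/2·sL + -1/2·sR = -960/1469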